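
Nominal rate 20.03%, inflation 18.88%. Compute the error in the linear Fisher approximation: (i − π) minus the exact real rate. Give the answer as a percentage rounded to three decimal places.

Approximate: r ≈ 20.030% − 18.880% = 1.1500%
Exact: (1 + 0.2003)/(1 + 0.1888) − 1 = 0.9674%
Error = 1.1500% − 0.9674% = 0.1826% → 0.183%.

0.183%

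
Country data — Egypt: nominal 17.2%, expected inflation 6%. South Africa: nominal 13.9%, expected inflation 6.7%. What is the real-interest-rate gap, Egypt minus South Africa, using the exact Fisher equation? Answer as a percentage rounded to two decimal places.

3.82%

Egypt: (1 + 0.1720)/(1 + 0.0600) − 1 = 10.5660%
South Africa: (1 + 0.1390)/(1 + 0.0670) − 1 = 6.7479%
Differential = 10.5660% − 6.7479% = 3.8181% → 3.82%.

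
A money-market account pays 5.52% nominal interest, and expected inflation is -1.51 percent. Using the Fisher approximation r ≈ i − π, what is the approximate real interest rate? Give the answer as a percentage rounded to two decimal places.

r ≈ i − π = 5.52% − (-1.51%) = 7.03%.

7.03%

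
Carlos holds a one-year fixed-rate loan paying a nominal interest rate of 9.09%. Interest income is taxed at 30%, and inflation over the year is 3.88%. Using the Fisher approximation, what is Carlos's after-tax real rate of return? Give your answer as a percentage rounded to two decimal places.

After-tax nominal return = 9.09% × (1 − 0.3) = 6.3630%.
r ≈ 6.3630% − 3.88% → 2.48%.

2.48%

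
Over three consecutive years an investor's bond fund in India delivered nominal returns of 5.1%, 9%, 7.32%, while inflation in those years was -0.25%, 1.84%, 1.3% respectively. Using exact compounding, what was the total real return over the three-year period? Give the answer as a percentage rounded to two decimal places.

Compound the nominal returns: 1.0510 × 1.0900 × 1.0732 = 1.229447.
Compound inflation: 0.9975 × 1.0184 × 1.0130 = 1.029060.
Deflate: 1.229447 / 1.029060 = 1.194728.
Total real return = 1.194728 − 1 → 19.47%.

19.47%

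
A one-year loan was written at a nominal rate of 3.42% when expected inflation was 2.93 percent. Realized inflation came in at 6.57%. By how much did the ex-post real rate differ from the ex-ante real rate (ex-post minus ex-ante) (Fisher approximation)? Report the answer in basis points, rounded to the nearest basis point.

Ex-ante: 3.42% − 2.93% = 0.490%
Ex-post: 3.42% − 6.57% = -3.150%
Difference (ex-post − ex-ante) = -3.6400% → -364 basis points.

-364 basis points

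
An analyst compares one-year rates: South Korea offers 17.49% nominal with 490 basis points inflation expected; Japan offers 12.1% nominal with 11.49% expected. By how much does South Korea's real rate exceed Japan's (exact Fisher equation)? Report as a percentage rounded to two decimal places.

11.45%

South Korea: (1 + 0.1749)/(1 + 0.0490) − 1 = 12.0019%
Japan: (1 + 0.1210)/(1 + 0.1149) − 1 = 0.5471%
Differential = 12.0019% − 0.5471% = 11.4548% → 11.45%.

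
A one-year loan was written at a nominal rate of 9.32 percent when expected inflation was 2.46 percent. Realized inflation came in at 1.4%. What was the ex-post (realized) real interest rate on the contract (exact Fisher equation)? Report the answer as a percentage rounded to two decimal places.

Ex-post: (1 + 0.0932)/(1 + 0.0140) − 1 = 7.8107%
So the realized real rate is 7.81%.

7.81%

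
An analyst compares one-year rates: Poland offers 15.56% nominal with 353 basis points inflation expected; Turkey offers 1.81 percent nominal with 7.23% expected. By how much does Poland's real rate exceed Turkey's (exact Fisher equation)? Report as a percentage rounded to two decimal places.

Poland: (1 + 0.1556)/(1 + 0.0353) − 1 = 11.6198%
Turkey: (1 + 0.0181)/(1 + 0.0723) − 1 = -5.0546%
Differential = 11.6198% − (-5.0546%) = 16.6744% → 16.67%.

16.67%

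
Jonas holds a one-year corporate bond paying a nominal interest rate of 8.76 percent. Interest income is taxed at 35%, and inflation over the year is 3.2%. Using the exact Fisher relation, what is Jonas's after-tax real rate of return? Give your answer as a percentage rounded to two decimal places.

After-tax nominal return = 8.76% × (1 − 0.35) = 5.6940%.
1 + r = 1.05694 / 1.03200 = 1.024167
After-tax real rate = 1.024167 − 1 → 2.42%.

2.42%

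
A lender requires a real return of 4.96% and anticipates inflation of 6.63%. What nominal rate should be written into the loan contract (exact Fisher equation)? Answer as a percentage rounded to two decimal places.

(1 + i) = (1 + r)(1 + π) = 1.04960 × 1.06630 = 1.11918848
i = 1.11918848 − 1, so the required nominal rate is 11.92%.

11.92%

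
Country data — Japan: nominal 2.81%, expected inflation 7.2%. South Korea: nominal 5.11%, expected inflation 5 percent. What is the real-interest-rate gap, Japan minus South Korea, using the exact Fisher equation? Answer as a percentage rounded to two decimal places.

-4.20%

Japan: (1 + 0.0281)/(1 + 0.0720) − 1 = -4.0951%
South Korea: (1 + 0.0511)/(1 + 0.0500) − 1 = 0.1048%
Differential = -4.0951% − 0.1048% = -4.1999% → -4.20%.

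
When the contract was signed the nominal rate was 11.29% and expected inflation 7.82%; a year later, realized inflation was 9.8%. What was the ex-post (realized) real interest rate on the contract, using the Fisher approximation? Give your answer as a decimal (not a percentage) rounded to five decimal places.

Ex-post: 11.29% − 9.8% = 1.490%
So the realized real rate is 0.01490.

0.01490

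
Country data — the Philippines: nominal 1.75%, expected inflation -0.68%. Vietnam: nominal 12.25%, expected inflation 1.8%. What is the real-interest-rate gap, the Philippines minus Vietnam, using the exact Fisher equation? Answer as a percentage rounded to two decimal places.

-7.82%

The Philippines: (1 + 0.0175)/(1 − 0.0068) − 1 = 2.4466%
Vietnam: (1 + 0.1225)/(1 + 0.0180) − 1 = 10.2652%
Differential = 2.4466% − 10.2652% = -7.8186% → -7.82%.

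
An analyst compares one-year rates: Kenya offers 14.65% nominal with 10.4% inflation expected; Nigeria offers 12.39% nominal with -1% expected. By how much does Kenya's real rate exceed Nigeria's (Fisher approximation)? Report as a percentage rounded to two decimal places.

Kenya: 14.65% − 10.4% = 4.250%
Nigeria: 12.39% − (-1%) = 13.390%
Differential = -9.140% → -9.14%.

-9.14%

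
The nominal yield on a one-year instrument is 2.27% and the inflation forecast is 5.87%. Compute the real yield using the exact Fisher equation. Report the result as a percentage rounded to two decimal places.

-3.40%

By the Fisher relation, 1 + r = (1 + i)/(1 + π).
1 + r = 1.02270 / 1.05870 = 0.965996
r = 0.965996 − 1 = -3.4004%, i.e. -3.40%.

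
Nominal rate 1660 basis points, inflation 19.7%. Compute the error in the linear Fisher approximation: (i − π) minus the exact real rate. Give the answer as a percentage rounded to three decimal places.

Approximate: r ≈ 16.600% − 19.700% = -3.1000%
Exact: (1 + 0.1660)/(1 + 0.1970) − 1 = -2.5898%
Error = -3.1000% − (-2.5898%) = -0.5102% → -0.510%.

-0.510%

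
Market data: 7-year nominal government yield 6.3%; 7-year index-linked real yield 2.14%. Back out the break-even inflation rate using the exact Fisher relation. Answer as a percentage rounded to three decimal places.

(1 + π) = (1 + i)/(1 + r) = 1.06300 / 1.02140 = 1.040728
Break-even inflation = 1.040728 − 1 → 4.073%.

4.073%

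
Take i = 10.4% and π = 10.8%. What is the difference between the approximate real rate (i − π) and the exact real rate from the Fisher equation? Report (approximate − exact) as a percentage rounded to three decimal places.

-0.039%

Approximate: r ≈ 10.400% − 10.800% = -0.4000%
Exact: (1 + 0.1040)/(1 + 0.1080) − 1 = -0.3610%
Error = -0.4000% − (-0.3610%) = -0.0390% → -0.039%.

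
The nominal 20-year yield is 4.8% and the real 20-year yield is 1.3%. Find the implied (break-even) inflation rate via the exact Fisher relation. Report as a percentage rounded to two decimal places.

(1 + π) = (1 + i)/(1 + r) = 1.04800 / 1.01300 = 1.034551
Break-even inflation = 1.034551 − 1 → 3.46%.

3.46%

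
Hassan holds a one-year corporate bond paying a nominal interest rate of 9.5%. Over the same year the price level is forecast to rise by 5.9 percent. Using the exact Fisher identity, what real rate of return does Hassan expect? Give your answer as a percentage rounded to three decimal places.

1 + r = 1.09500 / 1.05900 = 1.033994
r = 1.033994 − 1 = 3.3994%, i.e. 3.399%.

3.399%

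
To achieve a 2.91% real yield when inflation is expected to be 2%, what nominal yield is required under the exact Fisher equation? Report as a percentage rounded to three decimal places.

(1 + i) = (1 + r)(1 + π) = 1.02910 × 1.02000 = 1.049682
i = 1.049682 − 1, so the required nominal rate is 4.968%.

4.968%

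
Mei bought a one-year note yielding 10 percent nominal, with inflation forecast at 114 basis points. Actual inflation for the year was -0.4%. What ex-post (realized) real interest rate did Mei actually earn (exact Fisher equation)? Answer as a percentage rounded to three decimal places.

10.442%

Ex-post: (1 + 0.1000)/(1 − 0.0040) − 1 = 10.4418%
So the realized real rate is 10.442%.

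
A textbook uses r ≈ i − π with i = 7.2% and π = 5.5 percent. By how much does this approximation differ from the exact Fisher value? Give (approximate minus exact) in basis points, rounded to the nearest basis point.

9 basis points

Approximate: r ≈ 7.200% − 5.500% = 1.7000%
Exact: (1 + 0.0720)/(1 + 0.0550) − 1 = 1.6114%
Error = 1.7000% − 1.6114% = 0.0886% → 9 basis points.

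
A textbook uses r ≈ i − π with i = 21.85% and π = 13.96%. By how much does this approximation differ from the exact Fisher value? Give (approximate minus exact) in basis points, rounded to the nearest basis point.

Approximate: r ≈ 21.850% − 13.960% = 7.8900%
Exact: (1 + 0.2185)/(1 + 0.1396) − 1 = 6.9235%
Error = 7.8900% − 6.9235% = 0.9665% → 97 basis points.

97 basis points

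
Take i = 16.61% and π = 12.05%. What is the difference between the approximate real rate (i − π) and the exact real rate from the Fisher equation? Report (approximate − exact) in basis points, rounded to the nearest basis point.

49 basis points

Approximate: r ≈ 16.610% − 12.050% = 4.5600%
Exact: (1 + 0.1661)/(1 + 0.1205) − 1 = 4.0696%
Error = 4.5600% − 4.0696% = 0.4904% → 49 basis points.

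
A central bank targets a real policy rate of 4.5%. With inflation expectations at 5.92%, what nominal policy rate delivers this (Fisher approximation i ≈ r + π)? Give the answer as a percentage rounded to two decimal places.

i ≈ r + π = 4.5% + 5.92% = 10.42%.

10.42%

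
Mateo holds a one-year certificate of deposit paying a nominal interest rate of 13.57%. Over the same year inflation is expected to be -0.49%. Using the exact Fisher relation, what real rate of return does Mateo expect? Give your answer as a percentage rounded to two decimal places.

1 + r = 1.13570 / 0.99510 = 1.141292
r = 1.141292 − 1 = 14.1292%, i.e. 14.13%.

14.13%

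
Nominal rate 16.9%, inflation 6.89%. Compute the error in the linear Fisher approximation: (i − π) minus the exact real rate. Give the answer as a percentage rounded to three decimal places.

Approximate: r ≈ 16.900% − 6.890% = 10.0100%
Exact: (1 + 0.1690)/(1 + 0.0689) − 1 = 9.3648%
Error = 10.0100% − 9.3648% = 0.6452% → 0.645%.

0.645%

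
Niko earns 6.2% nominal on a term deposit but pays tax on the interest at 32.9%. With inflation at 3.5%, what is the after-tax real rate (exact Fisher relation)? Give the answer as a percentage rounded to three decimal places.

After-tax nominal return = 6.2% × (1 − 0.329) = 4.1602%.
1 + r = 1.041602 / 1.03500 = 1.006379
After-tax real rate = 1.006379 − 1 → 0.638%.

0.638%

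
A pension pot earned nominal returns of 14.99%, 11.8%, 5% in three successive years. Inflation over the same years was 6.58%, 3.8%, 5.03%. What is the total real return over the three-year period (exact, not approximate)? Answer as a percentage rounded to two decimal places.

16.17%

Nominal growth factor = 1.1499 × 1.1180 × 1.0500 = 1.349868
Price-level growth factor = 1.0658 × 1.0380 × 1.0503 = 1.161947
Real growth factor = 1.349868 / 1.161947 = 1.161729
Total real return = 1.161729 − 1 → 16.17%.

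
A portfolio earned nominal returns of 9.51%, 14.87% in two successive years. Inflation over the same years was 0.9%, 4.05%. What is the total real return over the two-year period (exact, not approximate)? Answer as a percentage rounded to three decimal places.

19.819%

Compound the nominal returns: 1.0951 × 1.1487 = 1.257941.
Compound inflation: 1.0090 × 1.0405 = 1.049865.
Deflate: 1.257941 / 1.049865 = 1.198194.
Total real return = 1.198194 − 1 → 19.819%.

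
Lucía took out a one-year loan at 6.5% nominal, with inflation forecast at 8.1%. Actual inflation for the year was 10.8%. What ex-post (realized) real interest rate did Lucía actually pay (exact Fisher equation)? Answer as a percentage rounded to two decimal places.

Ex-post: (1 + 0.0650)/(1 + 0.1080) − 1 = -3.8809%
So the realized real rate is -3.88%.

-3.88%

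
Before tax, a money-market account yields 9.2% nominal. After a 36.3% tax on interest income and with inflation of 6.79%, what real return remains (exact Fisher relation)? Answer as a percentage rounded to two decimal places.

After-tax nominal return = 9.2% × (1 − 0.363) = 5.8604%.
1 + r = 1.058604 / 1.06790 = 0.991295
After-tax real rate = 0.991295 − 1 → -0.87%.

-0.87%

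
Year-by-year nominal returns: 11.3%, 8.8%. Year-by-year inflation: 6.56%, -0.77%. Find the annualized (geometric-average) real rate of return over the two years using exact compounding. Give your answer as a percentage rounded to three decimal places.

Nominal growth factor = 1.1130 × 1.0880 = 1.21094400
Price-level growth factor = 1.0656 × 0.9923 = 1.05739488
Real growth factor = 1.21094400 / 1.05739488 = 1.14521455
Annualized real rate = 1.14521455^(1/2) − 1 = 7.0147% → 7.015%.

7.015%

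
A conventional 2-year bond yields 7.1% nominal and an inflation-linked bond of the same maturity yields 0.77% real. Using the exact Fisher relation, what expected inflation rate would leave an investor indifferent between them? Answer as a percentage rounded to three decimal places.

6.282%

(1 + π) = (1 + i)/(1 + r) = 1.07100 / 1.00770 = 1.062816
Break-even inflation = 1.062816 − 1 → 6.282%.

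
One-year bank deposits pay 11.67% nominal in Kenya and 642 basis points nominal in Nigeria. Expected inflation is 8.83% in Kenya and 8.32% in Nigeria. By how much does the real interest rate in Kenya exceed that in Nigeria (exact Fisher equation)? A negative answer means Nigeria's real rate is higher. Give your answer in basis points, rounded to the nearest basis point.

436 basis points

Kenya: (1 + 0.1167)/(1 + 0.0883) − 1 = 2.6096%
Nigeria: (1 + 0.0642)/(1 + 0.0832) − 1 = -1.7541%
Differential = 2.6096% − (-1.7541%) = 4.3636% → 436 basis points.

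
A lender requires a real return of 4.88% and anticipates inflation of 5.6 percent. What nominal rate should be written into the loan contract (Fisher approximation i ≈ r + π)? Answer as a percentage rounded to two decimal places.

10.48%

i ≈ r + π = 4.88% + 5.6% = 10.48%.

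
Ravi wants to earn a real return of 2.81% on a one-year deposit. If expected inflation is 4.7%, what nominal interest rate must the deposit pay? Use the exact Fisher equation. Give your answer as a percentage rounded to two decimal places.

(1 + i) = (1 + r)(1 + π) = 1.02810 × 1.04700 = 1.0764207
i = 1.0764207 − 1, so the required nominal rate is 7.64%.

7.64%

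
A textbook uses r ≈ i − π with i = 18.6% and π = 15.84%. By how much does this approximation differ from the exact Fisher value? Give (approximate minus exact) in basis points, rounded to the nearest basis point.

Approximate: r ≈ 18.600% − 15.840% = 2.7600%
Exact: (1 + 0.1860)/(1 + 0.1584) − 1 = 2.3826%
Error = 2.7600% − 2.3826% = 0.3774% → 38 basis points.

38 basis points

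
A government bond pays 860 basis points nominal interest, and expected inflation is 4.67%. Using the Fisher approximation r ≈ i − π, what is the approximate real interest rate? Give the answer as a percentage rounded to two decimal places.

r ≈ i − π = 8.6% − 4.67% = 3.93%.

3.93%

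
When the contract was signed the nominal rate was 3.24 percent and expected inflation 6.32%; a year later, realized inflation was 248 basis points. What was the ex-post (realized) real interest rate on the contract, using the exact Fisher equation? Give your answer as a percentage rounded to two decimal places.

Ex-post: (1 + 0.0324)/(1 + 0.0248) − 1 = 0.7416%
So the realized real rate is 0.74%.

0.74%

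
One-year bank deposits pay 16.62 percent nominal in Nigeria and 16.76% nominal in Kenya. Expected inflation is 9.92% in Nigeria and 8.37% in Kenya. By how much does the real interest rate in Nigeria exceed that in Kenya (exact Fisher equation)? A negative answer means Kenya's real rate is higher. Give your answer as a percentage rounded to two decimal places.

Nigeria: (1 + 0.1662)/(1 + 0.0992) − 1 = 6.0953%
Kenya: (1 + 0.1676)/(1 + 0.0837) − 1 = 7.7420%
Differential = 6.0953% − 7.7420% = -1.6467% → -1.65%.

-1.65%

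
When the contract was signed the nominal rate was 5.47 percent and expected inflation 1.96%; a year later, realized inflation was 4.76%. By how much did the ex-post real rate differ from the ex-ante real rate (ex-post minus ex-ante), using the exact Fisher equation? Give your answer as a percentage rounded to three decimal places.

Ex-ante: (1 + 0.0547)/(1 + 0.0196) − 1 = 3.4425%
Ex-post: (1 + 0.0547)/(1 + 0.0476) − 1 = 0.6777%
Difference (ex-post − ex-ante) = -2.7648% → -2.765%.

-2.765%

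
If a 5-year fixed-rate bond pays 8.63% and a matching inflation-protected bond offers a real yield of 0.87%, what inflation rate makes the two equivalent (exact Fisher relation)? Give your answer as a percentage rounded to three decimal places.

(1 + π) = (1 + i)/(1 + r) = 1.08630 / 1.00870 = 1.076931
Break-even inflation = 1.076931 − 1 → 7.693%.

7.693%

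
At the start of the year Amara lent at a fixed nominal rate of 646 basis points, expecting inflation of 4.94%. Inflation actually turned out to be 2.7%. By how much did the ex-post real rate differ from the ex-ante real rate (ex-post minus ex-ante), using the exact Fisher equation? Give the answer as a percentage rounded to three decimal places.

2.213%

Ex-ante: (1 + 0.0646)/(1 + 0.0494) − 1 = 1.4484%
Ex-post: (1 + 0.0646)/(1 + 0.0270) − 1 = 3.6611%
Difference (ex-post − ex-ante) = 2.2127% → 2.213%.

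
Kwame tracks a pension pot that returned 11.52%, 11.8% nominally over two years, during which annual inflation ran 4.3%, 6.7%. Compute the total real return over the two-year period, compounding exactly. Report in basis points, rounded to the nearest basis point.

1203 basis points

Nominal growth factor = 1.1152 × 1.1180 = 1.246794
Price-level growth factor = 1.0430 × 1.0670 = 1.112881
Real growth factor = 1.246794 / 1.112881 = 1.120330
Total real return = 1.120330 − 1 → 1203 basis points.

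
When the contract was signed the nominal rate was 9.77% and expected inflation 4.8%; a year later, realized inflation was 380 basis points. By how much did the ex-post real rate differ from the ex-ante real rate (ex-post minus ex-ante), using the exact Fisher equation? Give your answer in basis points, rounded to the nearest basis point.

Ex-ante: (1 + 0.0977)/(1 + 0.0480) − 1 = 4.7424%
Ex-post: (1 + 0.0977)/(1 + 0.0380) − 1 = 5.7514%
Difference (ex-post − ex-ante) = 1.0091% → 101 basis points.

101 basis points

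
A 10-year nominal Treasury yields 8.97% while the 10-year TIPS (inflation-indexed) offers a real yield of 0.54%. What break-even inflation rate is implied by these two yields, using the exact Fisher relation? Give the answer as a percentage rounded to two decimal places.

8.38%

(1 + π) = (1 + i)/(1 + r) = 1.08970 / 1.00540 = 1.083847
Break-even inflation = 1.083847 − 1 → 8.38%.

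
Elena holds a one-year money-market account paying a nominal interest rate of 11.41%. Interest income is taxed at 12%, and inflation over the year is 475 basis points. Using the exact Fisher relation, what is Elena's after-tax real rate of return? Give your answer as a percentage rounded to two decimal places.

5.05%

After-tax nominal return = 11.41% × (1 − 0.12) = 10.0408%.
1 + r = 1.100408 / 1.04750 = 1.050509
After-tax real rate = 1.050509 − 1 → 5.05%.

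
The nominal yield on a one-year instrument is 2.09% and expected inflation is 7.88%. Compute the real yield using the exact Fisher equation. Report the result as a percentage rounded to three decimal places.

-5.367%

1 + r = 1.02090 / 1.07880 = 0.946329
r = 0.946329 − 1 = -5.3671%, i.e. -5.367%.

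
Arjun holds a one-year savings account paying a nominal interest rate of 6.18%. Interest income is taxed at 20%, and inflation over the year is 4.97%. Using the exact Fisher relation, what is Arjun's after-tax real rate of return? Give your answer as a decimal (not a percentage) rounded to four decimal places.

After-tax nominal return = 6.18% × (1 − 0.2) = 4.9440%.
1 + r = 1.04944 / 1.04970 = 0.999752
After-tax real rate = 0.999752 − 1 → -0.0002.

-0.0002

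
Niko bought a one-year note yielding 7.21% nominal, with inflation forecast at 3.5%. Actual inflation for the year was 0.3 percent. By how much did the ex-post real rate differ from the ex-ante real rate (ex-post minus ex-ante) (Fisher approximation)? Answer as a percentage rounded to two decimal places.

Ex-ante: 7.21% − 3.5% = 3.710%
Ex-post: 7.21% − 0.3% = 6.910%
Difference (ex-post − ex-ante) = 3.2000% → 3.20%.

3.20%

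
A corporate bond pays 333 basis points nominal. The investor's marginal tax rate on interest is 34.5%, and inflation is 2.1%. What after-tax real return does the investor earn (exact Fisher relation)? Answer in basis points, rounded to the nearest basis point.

After-tax nominal return = 3.33% × (1 − 0.345) = 2.18115%.
1 + r = 1.0218115 / 1.02100 = 1.000795
After-tax real rate = 1.000795 − 1 → 8 basis points.

8 basis points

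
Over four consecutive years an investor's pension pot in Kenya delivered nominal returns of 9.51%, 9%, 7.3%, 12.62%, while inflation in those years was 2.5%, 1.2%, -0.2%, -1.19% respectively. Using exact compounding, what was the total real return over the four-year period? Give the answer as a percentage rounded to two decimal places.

41.01%

Nominal growth factor = 1.0951 × 1.0900 × 1.0730 × 1.1262 = 1.442433
Price-level growth factor = 1.0250 × 1.0120 × 0.9980 × 0.9881 = 1.022906
Real growth factor = 1.442433 / 1.022906 = 1.410132
Total real return = 1.410132 − 1 → 41.01%.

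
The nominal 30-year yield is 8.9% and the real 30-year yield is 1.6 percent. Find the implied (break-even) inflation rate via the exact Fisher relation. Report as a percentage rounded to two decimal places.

(1 + π) = (1 + i)/(1 + r) = 1.08900 / 1.01600 = 1.0718504
Break-even inflation = 1.0718504 − 1 → 7.19%.

7.19%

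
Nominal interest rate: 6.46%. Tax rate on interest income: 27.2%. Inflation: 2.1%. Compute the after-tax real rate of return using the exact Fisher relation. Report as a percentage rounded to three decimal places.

After-tax nominal return = 6.46% × (1 − 0.272) = 4.70288%.
1 + r = 1.0470288 / 1.02100 = 1.025493
After-tax real rate = 1.025493 − 1 → 2.549%.

2.549%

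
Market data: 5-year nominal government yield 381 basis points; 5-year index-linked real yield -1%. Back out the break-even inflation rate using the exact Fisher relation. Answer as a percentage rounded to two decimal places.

4.86%

(1 + π) = (1 + i)/(1 + r) = 1.03810 / 0.99000 = 1.048586
Break-even inflation = 1.048586 − 1 → 4.86%.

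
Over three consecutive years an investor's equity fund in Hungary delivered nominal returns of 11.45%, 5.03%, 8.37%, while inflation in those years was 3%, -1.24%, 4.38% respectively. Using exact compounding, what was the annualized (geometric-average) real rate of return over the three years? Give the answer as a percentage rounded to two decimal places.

Compound the nominal returns: 1.1145 × 1.0503 × 1.0837 = 1.26853517.
Compound inflation: 1.0300 × 0.9876 × 1.0438 = 1.06178259.
Deflate: 1.26853517 / 1.06178259 = 1.19472214.
Annualized real rate = 1.19472214^(1/3) − 1 = 6.1098% → 6.11%.

6.11%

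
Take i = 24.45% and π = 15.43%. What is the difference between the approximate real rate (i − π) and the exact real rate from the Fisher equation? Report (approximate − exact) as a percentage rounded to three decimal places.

1.206%

Approximate: r ≈ 24.450% − 15.430% = 9.0200%
Exact: (1 + 0.2445)/(1 + 0.1543) − 1 = 7.8143%
Error = 9.0200% − 7.8143% = 1.2057% → 1.206%.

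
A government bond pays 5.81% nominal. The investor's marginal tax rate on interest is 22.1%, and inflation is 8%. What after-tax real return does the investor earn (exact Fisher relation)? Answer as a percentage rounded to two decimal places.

-3.22%

After-tax nominal return = 5.81% × (1 − 0.221) = 4.52599%.
1 + r = 1.0452599 / 1.08000 = 0.967833
After-tax real rate = 0.967833 − 1 → -3.22%.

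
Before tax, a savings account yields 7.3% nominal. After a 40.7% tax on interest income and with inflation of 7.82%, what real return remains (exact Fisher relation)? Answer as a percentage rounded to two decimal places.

After-tax nominal return = 7.3% × (1 − 0.407) = 4.3289%.
1 + r = 1.043289 / 1.07820 = 0.967621
After-tax real rate = 0.967621 − 1 → -3.24%.

-3.24%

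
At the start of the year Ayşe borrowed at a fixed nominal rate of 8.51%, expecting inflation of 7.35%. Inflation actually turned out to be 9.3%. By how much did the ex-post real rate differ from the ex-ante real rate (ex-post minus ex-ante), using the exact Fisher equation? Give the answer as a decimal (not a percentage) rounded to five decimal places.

Ex-ante: (1 + 0.0851)/(1 + 0.0735) − 1 = 1.0806%
Ex-post: (1 + 0.0851)/(1 + 0.0930) − 1 = -0.7228%
Difference (ex-post − ex-ante) = -1.8034% → -0.01803.

-0.01803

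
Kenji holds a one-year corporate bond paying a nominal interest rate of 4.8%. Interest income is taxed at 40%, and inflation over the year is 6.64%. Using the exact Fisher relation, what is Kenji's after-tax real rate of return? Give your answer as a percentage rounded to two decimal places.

-3.53%

After-tax nominal return = 4.8% × (1 − 0.4) = 2.8800%.
1 + r = 1.02880 / 1.06640 = 0.964741
After-tax real rate = 0.964741 − 1 → -3.53%.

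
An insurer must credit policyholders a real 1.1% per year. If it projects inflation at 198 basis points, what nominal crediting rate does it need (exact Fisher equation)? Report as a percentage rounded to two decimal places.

3.10%

(1 + i) = (1 + r)(1 + π) = 1.01100 × 1.01980 = 1.0310178
i = 1.0310178 − 1, so the required nominal rate is 3.10%.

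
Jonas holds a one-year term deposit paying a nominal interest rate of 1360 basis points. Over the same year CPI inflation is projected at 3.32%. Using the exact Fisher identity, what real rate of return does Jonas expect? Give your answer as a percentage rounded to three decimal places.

1 + r = 1.13600 / 1.03320 = 1.099497
r = 1.099497 − 1 = 9.9497%, i.e. 9.950%.

9.950%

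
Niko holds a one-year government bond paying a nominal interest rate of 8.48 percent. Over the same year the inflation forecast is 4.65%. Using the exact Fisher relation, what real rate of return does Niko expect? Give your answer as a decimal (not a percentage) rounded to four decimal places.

0.0366

1 + r = 1.08480 / 1.04650 = 1.036598
r = 1.036598 − 1 = 3.6598%, i.e. 0.0366.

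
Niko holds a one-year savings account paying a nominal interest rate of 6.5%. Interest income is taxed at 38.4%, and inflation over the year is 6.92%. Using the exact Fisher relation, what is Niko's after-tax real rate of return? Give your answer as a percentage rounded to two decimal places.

-2.73%

After-tax nominal return = 6.5% × (1 − 0.384) = 4.0040%.
1 + r = 1.04004 / 1.06920 = 0.972727
After-tax real rate = 0.972727 − 1 → -2.73%.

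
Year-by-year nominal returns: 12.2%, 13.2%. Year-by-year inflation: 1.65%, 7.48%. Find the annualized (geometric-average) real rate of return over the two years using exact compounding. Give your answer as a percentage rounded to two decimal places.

7.82%

Nominal growth factor = 1.1220 × 1.1320 = 1.27010400
Price-level growth factor = 1.0165 × 1.0748 = 1.09253420
Real growth factor = 1.27010400 / 1.09253420 = 1.16253020
Annualized real rate = 1.16253020^(1/2) − 1 = 7.8207% → 7.82%.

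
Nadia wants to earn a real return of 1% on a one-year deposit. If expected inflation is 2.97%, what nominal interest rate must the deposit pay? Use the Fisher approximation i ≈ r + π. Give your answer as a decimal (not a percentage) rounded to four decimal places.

i ≈ r + π = 1% + 2.97% = 0.0397.

0.0397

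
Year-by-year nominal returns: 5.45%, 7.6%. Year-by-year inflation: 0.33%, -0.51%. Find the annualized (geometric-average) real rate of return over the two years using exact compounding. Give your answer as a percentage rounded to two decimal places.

Compound the nominal returns: 1.0545 × 1.0760 = 1.13464200.
Compound inflation: 1.0033 × 0.9949 = 0.99818317.
Deflate: 1.13464200 / 0.99818317 = 1.13670720.
Annualized real rate = 1.13670720^(1/2) − 1 = 6.6165% → 6.62%.

6.62%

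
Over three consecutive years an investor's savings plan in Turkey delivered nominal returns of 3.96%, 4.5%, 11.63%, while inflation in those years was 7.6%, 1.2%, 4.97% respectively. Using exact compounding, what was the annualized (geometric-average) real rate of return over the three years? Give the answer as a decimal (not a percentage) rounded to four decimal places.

0.0199

Nominal growth factor = 1.0396 × 1.0450 × 1.1163 = 1.21272823
Price-level growth factor = 1.0760 × 1.0120 × 1.0497 = 1.14303093
Real growth factor = 1.21272823 / 1.14303093 = 1.06097587
Annualized real rate = 1.06097587^(1/3) − 1 = 1.9926% → 0.0199.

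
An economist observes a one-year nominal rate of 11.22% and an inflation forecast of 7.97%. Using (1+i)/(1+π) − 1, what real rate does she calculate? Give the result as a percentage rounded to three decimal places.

By the Fisher relation, 1 + r = (1 + i)/(1 + π).
1 + r = 1.11220 / 1.07970 = 1.030101
r = 1.030101 − 1 = 3.0101%, i.e. 3.010%.

3.010%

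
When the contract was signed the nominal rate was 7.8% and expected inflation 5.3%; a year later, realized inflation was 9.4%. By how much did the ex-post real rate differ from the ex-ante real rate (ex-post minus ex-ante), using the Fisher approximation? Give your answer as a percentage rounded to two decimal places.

-4.10%

Ex-ante: 7.8% − 5.3% = 2.500%
Ex-post: 7.8% − 9.4% = -1.600%
Difference (ex-post − ex-ante) = -4.1000% → -4.10%.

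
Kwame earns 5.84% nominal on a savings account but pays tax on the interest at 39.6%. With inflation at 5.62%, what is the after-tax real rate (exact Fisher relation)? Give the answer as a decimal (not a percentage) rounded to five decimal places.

After-tax nominal return = 5.84% × (1 − 0.396) = 3.52736%.
1 + r = 1.0352736 / 1.05620 = 0.980187
After-tax real rate = 0.980187 − 1 → -0.01981.

-0.01981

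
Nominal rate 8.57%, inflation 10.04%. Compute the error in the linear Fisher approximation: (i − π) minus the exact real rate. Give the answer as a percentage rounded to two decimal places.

Approximate: r ≈ 8.570% − 10.040% = -1.4700%
Exact: (1 + 0.0857)/(1 + 0.1004) − 1 = -1.3359%
Error = -1.4700% − (-1.3359%) = -0.1341% → -0.13%.

-0.13%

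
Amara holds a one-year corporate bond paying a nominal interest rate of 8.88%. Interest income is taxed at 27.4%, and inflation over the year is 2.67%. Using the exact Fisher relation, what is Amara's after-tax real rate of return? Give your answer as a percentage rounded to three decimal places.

3.679%

After-tax nominal return = 8.88% × (1 − 0.274) = 6.44688%.
1 + r = 1.0644688 / 1.02670 = 1.036787
After-tax real rate = 1.036787 − 1 → 3.679%.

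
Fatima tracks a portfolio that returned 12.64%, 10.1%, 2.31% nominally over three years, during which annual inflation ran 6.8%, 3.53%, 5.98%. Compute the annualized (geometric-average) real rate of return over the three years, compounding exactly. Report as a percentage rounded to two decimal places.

2.69%

Compound the nominal returns: 1.1264 × 1.1010 × 1.0231 = 1.26881424.
Compound inflation: 1.0680 × 1.0353 × 1.0598 = 1.17182128.
Deflate: 1.26881424 / 1.17182128 = 1.08277112.
Annualized real rate = 1.08277112^(1/3) − 1 = 2.6862% → 2.69%.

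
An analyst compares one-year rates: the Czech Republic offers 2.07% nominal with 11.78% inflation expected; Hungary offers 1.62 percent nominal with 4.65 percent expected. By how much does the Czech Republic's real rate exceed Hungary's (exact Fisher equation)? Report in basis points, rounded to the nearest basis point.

The Czech Republic: (1 + 0.0207)/(1 + 0.1178) − 1 = -8.6867%
Hungary: (1 + 0.0162)/(1 + 0.0465) − 1 = -2.8954%
Differential = -8.6867% − (-2.8954%) = -5.7913% → -579 basis points.

-579 basis points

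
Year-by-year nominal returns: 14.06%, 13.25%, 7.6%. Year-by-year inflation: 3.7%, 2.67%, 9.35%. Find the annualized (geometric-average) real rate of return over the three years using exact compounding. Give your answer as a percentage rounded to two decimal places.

Compound the nominal returns: 1.1406 × 1.1325 × 1.0760 = 1.38990094.
Compound inflation: 1.0370 × 1.0267 × 1.0935 = 1.16423622.
Deflate: 1.38990094 / 1.16423622 = 1.19383070.
Annualized real rate = 1.19383070^(1/3) − 1 = 6.0834% → 6.08%.

6.08%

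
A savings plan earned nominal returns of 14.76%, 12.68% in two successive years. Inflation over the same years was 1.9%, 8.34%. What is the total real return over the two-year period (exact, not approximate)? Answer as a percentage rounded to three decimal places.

17.132%

Nominal growth factor = 1.1476 × 1.1268 = 1.293116
Price-level growth factor = 1.0190 × 1.0834 = 1.103985
Real growth factor = 1.293116 / 1.103985 = 1.171317
Total real return = 1.171317 − 1 → 17.132%.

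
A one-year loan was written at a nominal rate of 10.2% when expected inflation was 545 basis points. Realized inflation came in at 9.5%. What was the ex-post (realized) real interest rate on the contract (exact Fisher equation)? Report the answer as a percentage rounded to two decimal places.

Ex-post: (1 + 0.1020)/(1 + 0.0950) − 1 = 0.6393%
So the realized real rate is 0.64%.

0.64%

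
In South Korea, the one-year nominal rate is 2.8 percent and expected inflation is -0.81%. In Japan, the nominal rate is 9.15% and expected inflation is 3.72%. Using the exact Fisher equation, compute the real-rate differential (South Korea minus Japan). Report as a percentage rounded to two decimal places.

-1.60%

South Korea: (1 + 0.0280)/(1 − 0.0081) − 1 = 3.6395%
Japan: (1 + 0.0915)/(1 + 0.0372) − 1 = 5.2352%
Differential = 3.6395% − 5.2352% = -1.5958% → -1.60%.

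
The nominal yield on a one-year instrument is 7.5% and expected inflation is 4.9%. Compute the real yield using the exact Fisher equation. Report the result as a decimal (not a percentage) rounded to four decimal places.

0.0248

1 + r = 1.07500 / 1.04900 = 1.024786
r = 1.024786 − 1 = 2.4786%, i.e. 0.0248.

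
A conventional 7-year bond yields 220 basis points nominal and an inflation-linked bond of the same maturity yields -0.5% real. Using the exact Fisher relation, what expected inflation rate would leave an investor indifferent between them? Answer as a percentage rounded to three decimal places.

(1 + π) = (1 + i)/(1 + r) = 1.02200 / 0.99500 = 1.027136
Break-even inflation = 1.027136 − 1 → 2.714%.

2.714%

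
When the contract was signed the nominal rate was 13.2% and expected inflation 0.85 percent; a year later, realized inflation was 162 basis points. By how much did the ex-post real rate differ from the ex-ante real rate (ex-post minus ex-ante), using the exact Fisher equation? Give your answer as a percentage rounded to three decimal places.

Ex-ante: (1 + 0.1320)/(1 + 0.0085) − 1 = 12.24591%
Ex-post: (1 + 0.1320)/(1 + 0.0162) − 1 = 11.39539%
Difference (ex-post − ex-ante) = -0.85052% → -0.851%.

-0.851%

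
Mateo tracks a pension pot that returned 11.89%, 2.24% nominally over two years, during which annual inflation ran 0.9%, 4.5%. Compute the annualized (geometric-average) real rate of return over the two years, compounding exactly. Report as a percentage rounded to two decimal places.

Nominal growth factor = 1.1189 × 1.0224 = 1.14396336
Price-level growth factor = 1.0090 × 1.0450 = 1.05440500
Real growth factor = 1.14396336 / 1.05440500 = 1.08493734
Annualized real rate = 1.08493734^(1/2) − 1 = 4.1603% → 4.16%.

4.16%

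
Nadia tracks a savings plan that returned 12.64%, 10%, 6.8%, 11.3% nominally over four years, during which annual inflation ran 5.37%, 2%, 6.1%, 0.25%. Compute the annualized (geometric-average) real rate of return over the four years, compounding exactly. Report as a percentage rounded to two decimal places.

6.54%

Nominal growth factor = 1.1264 × 1.1000 × 1.0680 × 1.1130 = 1.47282702
Price-level growth factor = 1.0537 × 1.0200 × 1.0610 × 1.0025 = 1.14318605
Real growth factor = 1.47282702 / 1.14318605 = 1.28835286
Annualized real rate = 1.28835286^(1/4) − 1 = 6.5390% → 6.54%.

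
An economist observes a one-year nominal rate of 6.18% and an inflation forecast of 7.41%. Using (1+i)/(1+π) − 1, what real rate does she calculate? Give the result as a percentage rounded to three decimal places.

1 + r = 1.06180 / 1.07410 = 0.988549
r = 0.988549 − 1 = -1.1451%, i.e. -1.145%.

-1.145%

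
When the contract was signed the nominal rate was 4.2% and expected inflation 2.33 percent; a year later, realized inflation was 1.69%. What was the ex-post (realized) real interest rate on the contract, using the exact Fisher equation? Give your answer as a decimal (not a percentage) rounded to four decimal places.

0.0247

Ex-post: (1 + 0.0420)/(1 + 0.0169) − 1 = 2.4683%
So the realized real rate is 0.0247.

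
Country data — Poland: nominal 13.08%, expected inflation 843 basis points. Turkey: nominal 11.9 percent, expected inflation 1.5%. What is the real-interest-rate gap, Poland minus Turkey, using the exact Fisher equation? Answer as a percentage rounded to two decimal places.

Poland: (1 + 0.1308)/(1 + 0.0843) − 1 = 4.2885%
Turkey: (1 + 0.1190)/(1 + 0.0150) − 1 = 10.2463%
Differential = 4.2885% − 10.2463% = -5.9578% → -5.96%.

-5.96%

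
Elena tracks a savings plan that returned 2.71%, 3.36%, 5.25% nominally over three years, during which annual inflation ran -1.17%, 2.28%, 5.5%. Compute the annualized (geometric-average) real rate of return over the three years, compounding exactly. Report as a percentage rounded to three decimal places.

Nominal growth factor = 1.0271 × 1.0336 × 1.0525 = 1.11734511
Price-level growth factor = 0.9883 × 1.0228 × 1.0550 = 1.06642907
Real growth factor = 1.11734511 / 1.06642907 = 1.04774443
Annualized real rate = 1.04774443^(1/3) − 1 = 1.5668% → 1.567%.

1.567%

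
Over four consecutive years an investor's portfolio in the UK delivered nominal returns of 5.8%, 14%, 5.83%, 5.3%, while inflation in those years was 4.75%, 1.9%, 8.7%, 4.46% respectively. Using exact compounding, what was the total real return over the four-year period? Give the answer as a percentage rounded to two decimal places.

Compound the nominal returns: 1.0580 × 1.1400 × 1.0583 × 1.0530 = 1.344088.
Compound inflation: 1.0475 × 1.0190 × 1.0870 × 1.0446 = 1.212014.
Deflate: 1.344088 / 1.212014 = 1.108970.
Total real return = 1.108970 − 1 → 10.90%.

10.90%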